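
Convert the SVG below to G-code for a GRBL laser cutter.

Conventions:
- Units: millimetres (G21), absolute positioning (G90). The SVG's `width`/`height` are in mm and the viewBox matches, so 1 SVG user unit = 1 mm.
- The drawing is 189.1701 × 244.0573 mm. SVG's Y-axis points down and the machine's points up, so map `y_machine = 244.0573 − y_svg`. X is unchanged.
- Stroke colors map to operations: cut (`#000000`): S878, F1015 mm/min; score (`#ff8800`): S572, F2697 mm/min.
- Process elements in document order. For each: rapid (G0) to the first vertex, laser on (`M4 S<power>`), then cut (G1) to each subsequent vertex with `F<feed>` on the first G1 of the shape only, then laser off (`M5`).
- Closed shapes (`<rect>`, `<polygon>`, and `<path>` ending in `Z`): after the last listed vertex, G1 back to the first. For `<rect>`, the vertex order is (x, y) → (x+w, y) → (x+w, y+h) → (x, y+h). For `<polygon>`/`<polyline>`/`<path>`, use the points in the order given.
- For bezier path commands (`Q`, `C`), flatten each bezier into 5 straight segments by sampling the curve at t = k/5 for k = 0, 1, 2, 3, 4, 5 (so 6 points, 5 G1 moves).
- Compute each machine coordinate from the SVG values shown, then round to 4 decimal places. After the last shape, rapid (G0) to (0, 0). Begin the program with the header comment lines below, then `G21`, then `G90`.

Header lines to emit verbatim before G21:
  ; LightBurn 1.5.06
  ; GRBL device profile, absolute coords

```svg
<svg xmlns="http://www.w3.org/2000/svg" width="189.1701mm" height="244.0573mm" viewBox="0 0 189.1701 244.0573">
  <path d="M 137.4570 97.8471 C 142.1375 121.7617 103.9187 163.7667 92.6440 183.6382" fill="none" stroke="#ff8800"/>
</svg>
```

; LightBurn 1.5.06
; GRBL device profile, absolute coords
G21
G90
G0 X137.4570 Y146.2102
M4 S572
G1 X135.6761 Y130.0124 F2697
G1 X126.9519 Y111.4036
G1 X114.6368 Y92.3147
G1 X102.0834 Y74.6762
G1 X92.6440 Y60.4191
M5
G0 X0.0000 Y0.0000

Since the viewBox matches the mm dimensions, user units are millimetres directly. The only transform is the Y-flip y_m = 244.0573 − y_svg.

Shape 1 is a cubic bezier drawn with `<path>`. Its stroke #ff8800 means score at S572, F2697. After flipping Y the toolpath is (137.4570,146.2102) → (135.6761,130.0124) → (126.9519,111.4036) → (114.6368,92.3147) → (102.0834,74.6762) → (92.6440,60.4191).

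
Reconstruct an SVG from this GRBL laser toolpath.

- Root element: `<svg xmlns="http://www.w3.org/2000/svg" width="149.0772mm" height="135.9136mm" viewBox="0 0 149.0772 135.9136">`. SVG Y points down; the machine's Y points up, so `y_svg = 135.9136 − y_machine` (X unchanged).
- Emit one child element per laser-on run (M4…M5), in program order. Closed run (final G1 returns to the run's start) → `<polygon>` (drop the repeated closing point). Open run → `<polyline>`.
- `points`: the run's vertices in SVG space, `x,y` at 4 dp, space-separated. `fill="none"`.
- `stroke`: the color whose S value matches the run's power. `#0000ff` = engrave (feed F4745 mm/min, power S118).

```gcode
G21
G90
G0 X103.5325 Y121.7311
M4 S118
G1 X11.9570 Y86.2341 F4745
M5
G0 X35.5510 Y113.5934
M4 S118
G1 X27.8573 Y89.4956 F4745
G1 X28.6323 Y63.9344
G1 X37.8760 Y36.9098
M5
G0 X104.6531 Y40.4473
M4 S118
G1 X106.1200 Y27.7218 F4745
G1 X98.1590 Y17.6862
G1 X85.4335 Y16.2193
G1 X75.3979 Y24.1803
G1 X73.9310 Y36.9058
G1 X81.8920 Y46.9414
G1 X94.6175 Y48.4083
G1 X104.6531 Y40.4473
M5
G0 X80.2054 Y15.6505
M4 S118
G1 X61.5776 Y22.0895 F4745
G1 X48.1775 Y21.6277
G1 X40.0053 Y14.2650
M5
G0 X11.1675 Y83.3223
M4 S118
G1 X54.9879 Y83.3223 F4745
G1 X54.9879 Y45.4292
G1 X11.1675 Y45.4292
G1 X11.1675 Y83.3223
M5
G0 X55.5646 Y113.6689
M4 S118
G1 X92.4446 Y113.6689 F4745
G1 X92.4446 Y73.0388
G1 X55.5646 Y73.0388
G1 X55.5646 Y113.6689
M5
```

Machine Y-up, SVG Y-down with viewBox height 135.9136, so y_svg = 135.9136 − y_machine; X carries over. Every run uses S118, so all elements get stroke `#0000ff` (engrave).

Run 1: The run is open, so emit a `<polyline>` with points (Y-flipped): 103.5325,14.1825 11.9570,49.6795.

Run 2: The run is open, so emit a `<polyline>` with points (Y-flipped): 35.5510,22.3202 27.8573,46.4180 28.6323,71.9792 37.8760,99.0038.

Run 3: The run returns to its start, so emit a `<polygon>` with points (Y-flipped): 104.6531,95.4663 106.1200,108.1918 98.1590,118.2274 85.4335,119.6943 75.3979,111.7333 73.9310,99.0078 81.8920,88.9722 94.6175,87.5053.

Run 4: The run is open, so emit a `<polyline>` with points (Y-flipped): 80.2054,120.2631 61.5776,113.8241 48.1775,114.2859 40.0053,121.6486.

Run 5: The run returns to its start, so emit a `<polygon>` with points (Y-flipped): 11.1675,52.5913 54.9879,52.5913 54.9879,90.4844 11.1675,90.4844.

Run 6: The run returns to its start, so emit a `<polygon>` with points (Y-flipped): 55.5646,22.2447 92.4446,22.2447 92.4446,62.8748 55.5646,62.8748.

<svg xmlns="http://www.w3.org/2000/svg" width="149.0772mm" height="135.9136mm" viewBox="0 0 149.0772 135.9136">
  <polyline points="103.5325,14.1825 11.9570,49.6795" fill="none" stroke="#0000ff"/>
  <polyline points="35.5510,22.3202 27.8573,46.4180 28.6323,71.9792 37.8760,99.0038" fill="none" stroke="#0000ff"/>
  <polygon points="104.6531,95.4663 106.1200,108.1918 98.1590,118.2274 85.4335,119.6943 75.3979,111.7333 73.9310,99.0078 81.8920,88.9722 94.6175,87.5053" fill="none" stroke="#0000ff"/>
  <polyline points="80.2054,120.2631 61.5776,113.8241 48.1775,114.2859 40.0053,121.6486" fill="none" stroke="#0000ff"/>
  <polygon points="11.1675,52.5913 54.9879,52.5913 54.9879,90.4844 11.1675,90.4844" fill="none" stroke="#0000ff"/>
  <polygon points="55.5646,22.2447 92.4446,22.2447 92.4446,62.8748 55.5646,62.8748" fill="none" stroke="#0000ff"/>
</svg>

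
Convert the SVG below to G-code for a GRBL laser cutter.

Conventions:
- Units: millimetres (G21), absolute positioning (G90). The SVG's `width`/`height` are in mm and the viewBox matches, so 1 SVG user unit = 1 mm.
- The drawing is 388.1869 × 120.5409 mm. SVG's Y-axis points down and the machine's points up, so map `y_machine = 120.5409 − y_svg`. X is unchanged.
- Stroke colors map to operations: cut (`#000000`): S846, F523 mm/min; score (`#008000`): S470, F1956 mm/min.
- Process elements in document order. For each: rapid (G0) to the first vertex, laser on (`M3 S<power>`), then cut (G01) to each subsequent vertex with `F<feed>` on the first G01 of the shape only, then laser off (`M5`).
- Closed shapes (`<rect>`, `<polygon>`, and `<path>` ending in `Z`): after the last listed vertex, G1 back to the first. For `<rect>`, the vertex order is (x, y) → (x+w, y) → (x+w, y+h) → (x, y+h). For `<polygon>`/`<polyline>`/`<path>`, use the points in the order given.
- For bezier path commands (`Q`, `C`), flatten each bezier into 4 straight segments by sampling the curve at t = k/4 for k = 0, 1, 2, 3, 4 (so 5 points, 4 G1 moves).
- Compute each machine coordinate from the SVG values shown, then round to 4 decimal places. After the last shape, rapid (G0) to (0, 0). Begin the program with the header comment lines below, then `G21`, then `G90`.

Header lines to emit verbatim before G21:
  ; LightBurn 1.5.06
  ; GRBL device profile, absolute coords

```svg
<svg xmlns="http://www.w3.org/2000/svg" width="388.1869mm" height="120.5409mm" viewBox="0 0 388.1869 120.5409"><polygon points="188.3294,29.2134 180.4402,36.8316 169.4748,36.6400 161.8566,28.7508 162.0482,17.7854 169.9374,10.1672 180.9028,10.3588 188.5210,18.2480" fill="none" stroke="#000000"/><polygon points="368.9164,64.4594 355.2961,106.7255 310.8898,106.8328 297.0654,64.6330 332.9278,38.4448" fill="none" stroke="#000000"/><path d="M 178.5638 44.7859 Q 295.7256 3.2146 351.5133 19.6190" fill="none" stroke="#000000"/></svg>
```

viewBox `0 0 388.1869 120.5409` with mm width/height → 1 unit = 1 mm. Flip: y_m = 120.5409 − y_svg.

**Shape 1** — `<polygon>` regular polygon, stroke `#000000` → cut (S846, F523). Machine vertices: (188.3294,91.3275) → (180.4402,83.7093) → (169.4748,83.9009) → (161.8566,91.7901) → (162.0482,102.7555) → (169.9374,110.3737) → (180.9028,110.1821) → (188.5210,102.2929) → (188.3294,91.3275). Closed: final G1 returns to the first vertex.

**Shape 2** — `<polygon>` regular polygon, stroke `#000000` → cut (S846, F523). Machine vertices: (368.9164,56.0815) → (355.2961,13.8154) → (310.8898,13.7081) → (297.0654,55.9079) → (332.9278,82.0961) → (368.9164,56.0815). Closed: final G1 returns to the first vertex.

**Shape 3** — `<path>` quadratic bezier, stroke `#000000` → cut (S846, F523). Control points (SVG): P0=(178.5638,44.7859), P1=(295.7256,3.2146), P2=(351.5133,19.6190); sampled at t=k/4. Machine vertices: (178.5638,75.7550) → (233.3088,92.9172) → (280.3821,102.8324) → (319.7836,105.5006) → (351.5133,100.9219). Open path.

; LightBurn 1.5.06
; GRBL device profile, absolute coords
G21
G90
G0 X188.3294 Y91.3275
M3 S846
G01 X180.4402 Y83.7093 F523
G01 X169.4748 Y83.9009
G01 X161.8566 Y91.7901
G01 X162.0482 Y102.7555
G01 X169.9374 Y110.3737
G01 X180.9028 Y110.1821
G01 X188.5210 Y102.2929
G01 X188.3294 Y91.3275
M5
G0 X368.9164 Y56.0815
M3 S846
G01 X355.2961 Y13.8154 F523
G01 X310.8898 Y13.7081
G01 X297.0654 Y55.9079
G01 X332.9278 Y82.0961
G01 X368.9164 Y56.0815
M5
G0 X178.5638 Y75.7550
M3 S846
G01 X233.3088 Y92.9172 F523
G01 X280.3821 Y102.8324
G01 X319.7836 Y105.5006
G01 X351.5133 Y100.9219
M5
G0 X0.0000 Y0.0000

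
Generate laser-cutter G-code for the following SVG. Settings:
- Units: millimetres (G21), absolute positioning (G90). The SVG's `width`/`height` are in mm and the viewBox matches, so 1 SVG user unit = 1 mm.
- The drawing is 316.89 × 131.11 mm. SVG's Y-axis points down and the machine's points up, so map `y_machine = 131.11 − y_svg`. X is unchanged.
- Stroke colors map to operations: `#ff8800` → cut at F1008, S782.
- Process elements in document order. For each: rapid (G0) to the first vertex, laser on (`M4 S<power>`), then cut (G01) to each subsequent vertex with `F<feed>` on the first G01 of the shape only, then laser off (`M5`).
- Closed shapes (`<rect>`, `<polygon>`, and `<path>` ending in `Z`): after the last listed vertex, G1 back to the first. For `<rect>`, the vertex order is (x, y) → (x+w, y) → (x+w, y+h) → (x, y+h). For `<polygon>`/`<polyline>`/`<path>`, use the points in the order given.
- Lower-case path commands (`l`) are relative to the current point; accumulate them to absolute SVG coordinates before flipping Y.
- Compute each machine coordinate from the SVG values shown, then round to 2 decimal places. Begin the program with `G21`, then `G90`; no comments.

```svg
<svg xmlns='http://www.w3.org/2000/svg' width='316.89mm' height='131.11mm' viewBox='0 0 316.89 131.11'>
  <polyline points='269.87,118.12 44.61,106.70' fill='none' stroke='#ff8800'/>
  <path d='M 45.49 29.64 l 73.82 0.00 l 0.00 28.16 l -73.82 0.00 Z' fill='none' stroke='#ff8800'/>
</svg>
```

G21
G90
G0 X269.87 Y12.99
M4 S782
G01 X44.61 Y24.41 F1008
M5
G0 X45.49 Y101.47
M4 S782
G01 X119.31 Y101.47 F1008
G01 X119.31 Y73.31
G01 X45.49 Y73.31
G01 X45.49 Y101.47
M5

1 u = 1 mm; y_m = 131.11 − y.

[1] `<polyline>` line segment, #ff8800→cut S782 F1008: (269.87,12.99) → (44.61,24.41)

[2] `<path>` rectangle, #ff8800→cut S782 F1008: (45.49,101.47) → (119.31,101.47) → (119.31,73.31) → (45.49,73.31) → (45.49,101.47) (closed)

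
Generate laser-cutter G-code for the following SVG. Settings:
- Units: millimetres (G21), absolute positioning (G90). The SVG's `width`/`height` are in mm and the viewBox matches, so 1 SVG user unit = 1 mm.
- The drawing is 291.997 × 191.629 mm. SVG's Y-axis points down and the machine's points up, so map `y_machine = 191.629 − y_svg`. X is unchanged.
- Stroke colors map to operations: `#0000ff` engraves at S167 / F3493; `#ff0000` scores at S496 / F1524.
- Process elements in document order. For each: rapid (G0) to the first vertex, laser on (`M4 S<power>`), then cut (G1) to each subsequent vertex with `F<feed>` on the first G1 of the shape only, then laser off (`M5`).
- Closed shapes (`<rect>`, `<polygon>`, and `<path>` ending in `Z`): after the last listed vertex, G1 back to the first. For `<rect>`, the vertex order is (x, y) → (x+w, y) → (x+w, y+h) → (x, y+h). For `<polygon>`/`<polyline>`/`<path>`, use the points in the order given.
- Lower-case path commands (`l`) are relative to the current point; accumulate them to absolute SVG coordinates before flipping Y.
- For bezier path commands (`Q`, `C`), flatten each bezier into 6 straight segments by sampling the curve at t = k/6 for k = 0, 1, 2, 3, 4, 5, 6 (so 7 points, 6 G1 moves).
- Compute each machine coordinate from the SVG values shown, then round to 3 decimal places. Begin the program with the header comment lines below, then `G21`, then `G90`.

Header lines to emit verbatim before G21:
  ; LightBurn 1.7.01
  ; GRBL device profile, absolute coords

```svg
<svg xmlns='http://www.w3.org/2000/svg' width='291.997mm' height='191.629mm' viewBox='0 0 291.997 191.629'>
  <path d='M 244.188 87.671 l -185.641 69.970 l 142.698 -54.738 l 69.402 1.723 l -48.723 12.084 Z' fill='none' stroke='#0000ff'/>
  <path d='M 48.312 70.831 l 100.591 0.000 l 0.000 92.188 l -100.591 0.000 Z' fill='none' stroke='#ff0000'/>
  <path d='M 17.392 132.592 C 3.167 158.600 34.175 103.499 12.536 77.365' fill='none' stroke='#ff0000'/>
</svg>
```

; LightBurn 1.7.01
; GRBL device profile, absolute coords
G21
G90
G0 X244.188 Y103.958
M4 S167
G1 X58.547 Y33.988 F3493
G1 X201.245 Y88.726
G1 X270.647 Y87.003
G1 X221.924 Y74.919
G1 X244.188 Y103.958
M5
G0 X48.312 Y120.798
M4 S496
G1 X148.903 Y120.798 F1524
G1 X148.903 Y28.610
G1 X48.312 Y28.610
G1 X48.312 Y120.798
M5
G0 X17.392 Y59.037
M4 S496
G1 X13.596 Y52.282 F1524
G1 X14.619 Y55.988
G1 X17.744 Y67.097
G1 X20.251 Y82.551
G1 X19.421 Y99.293
G1 X12.536 Y114.264
M5

1 u = 1 mm; y_m = 191.629 − y.

[1] `<path>` closed polygon, #0000ff→engrave S167 F3493: (244.188,103.958) → (58.547,33.988) → (201.245,88.726) → (270.647,87.003) → (221.924,74.919) → (244.188,103.958) (closed)

[2] `<path>` rectangle, #ff0000→score S496 F1524: (48.312,120.798) → (148.903,120.798) → (148.903,28.610) → (48.312,28.610) → (48.312,120.798) (closed)

[3] `<path>` cubic bezier, #ff0000→score S496 F1524: (17.392,59.037) → (13.596,52.282) → (14.619,55.988) → (17.744,67.097) → (20.251,82.551) → (19.421,99.293) → (12.536,114.264)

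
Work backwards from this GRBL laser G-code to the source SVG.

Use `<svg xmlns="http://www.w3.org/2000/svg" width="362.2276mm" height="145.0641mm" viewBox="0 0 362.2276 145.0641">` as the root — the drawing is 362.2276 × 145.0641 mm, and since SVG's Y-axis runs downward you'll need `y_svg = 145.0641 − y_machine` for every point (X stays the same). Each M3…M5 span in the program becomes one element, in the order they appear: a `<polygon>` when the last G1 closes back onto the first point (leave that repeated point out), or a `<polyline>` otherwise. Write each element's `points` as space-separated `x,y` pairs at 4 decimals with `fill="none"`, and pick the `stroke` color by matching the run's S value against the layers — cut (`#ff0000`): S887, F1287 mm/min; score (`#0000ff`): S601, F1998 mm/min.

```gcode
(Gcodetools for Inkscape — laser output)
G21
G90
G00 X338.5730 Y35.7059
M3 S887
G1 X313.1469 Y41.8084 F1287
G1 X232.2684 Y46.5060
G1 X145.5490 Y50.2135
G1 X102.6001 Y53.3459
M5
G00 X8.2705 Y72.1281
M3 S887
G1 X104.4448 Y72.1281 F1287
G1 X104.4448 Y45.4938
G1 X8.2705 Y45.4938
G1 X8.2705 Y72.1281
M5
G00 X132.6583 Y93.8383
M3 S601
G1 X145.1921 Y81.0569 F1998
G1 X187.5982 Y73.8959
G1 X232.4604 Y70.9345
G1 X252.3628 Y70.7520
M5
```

Machine Y-up, SVG Y-down with viewBox height 145.0641, so y_svg = 145.0641 − y_machine; X carries over.

Run 1: power S887 maps to stroke `#ff0000` (cut). The run is open, so emit a `<polyline>` with points (Y-flipped): 338.5730,109.3582 313.1469,103.2557 232.2684,98.5581 145.5490,94.8506 102.6001,91.7182.

Run 2: power S887 maps to stroke `#ff0000` (cut). The run returns to its start, so emit a `<polygon>` with points (Y-flipped): 8.2705,72.9360 104.4448,72.9360 104.4448,99.5703 8.2705,99.5703.

Run 3: power S601 maps to stroke `#0000ff` (score). The run is open, so emit a `<polyline>` with points (Y-flipped): 132.6583,51.2258 145.1921,64.0072 187.5982,71.1682 232.4604,74.1296 252.3628,74.3121.

<svg xmlns="http://www.w3.org/2000/svg" width="362.2276mm" height="145.0641mm" viewBox="0 0 362.2276 145.0641">
  <polyline points="338.5730,109.3582 313.1469,103.2557 232.2684,98.5581 145.5490,94.8506 102.6001,91.7182" fill="none" stroke="#ff0000"/>
  <polygon points="8.2705,72.9360 104.4448,72.9360 104.4448,99.5703 8.2705,99.5703" fill="none" stroke="#ff0000"/>
  <polyline points="132.6583,51.2258 145.1921,64.0072 187.5982,71.1682 232.4604,74.1296 252.3628,74.3121" fill="none" stroke="#0000ff"/>
</svg>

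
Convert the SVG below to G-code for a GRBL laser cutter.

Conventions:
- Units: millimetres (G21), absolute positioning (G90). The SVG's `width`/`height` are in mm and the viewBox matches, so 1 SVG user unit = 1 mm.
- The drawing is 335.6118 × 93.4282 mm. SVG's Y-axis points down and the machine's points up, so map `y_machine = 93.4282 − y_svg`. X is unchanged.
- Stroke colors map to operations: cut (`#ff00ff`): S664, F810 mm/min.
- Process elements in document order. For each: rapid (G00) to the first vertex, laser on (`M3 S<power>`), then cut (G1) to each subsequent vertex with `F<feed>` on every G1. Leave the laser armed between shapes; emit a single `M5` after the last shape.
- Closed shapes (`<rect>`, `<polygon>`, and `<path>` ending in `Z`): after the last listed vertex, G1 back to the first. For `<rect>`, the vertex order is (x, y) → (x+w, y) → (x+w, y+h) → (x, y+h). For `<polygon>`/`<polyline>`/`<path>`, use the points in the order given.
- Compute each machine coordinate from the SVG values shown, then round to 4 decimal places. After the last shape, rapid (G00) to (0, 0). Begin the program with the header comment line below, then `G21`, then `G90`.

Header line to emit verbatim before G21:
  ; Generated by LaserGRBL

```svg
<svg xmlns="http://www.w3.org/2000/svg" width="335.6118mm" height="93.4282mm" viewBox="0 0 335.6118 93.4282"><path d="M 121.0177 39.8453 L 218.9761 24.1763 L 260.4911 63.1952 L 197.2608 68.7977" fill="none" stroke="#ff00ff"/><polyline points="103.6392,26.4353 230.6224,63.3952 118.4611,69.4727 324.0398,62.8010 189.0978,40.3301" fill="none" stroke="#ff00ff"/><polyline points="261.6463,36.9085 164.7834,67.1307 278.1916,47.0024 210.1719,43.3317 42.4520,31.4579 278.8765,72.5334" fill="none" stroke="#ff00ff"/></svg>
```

; Generated by LaserGRBL
G21
G90
G00 X121.0177 Y53.5829
M3 S664
G1 X218.9761 Y69.2519 F810
G1 X260.4911 Y30.2330 F810
G1 X197.2608 Y24.6305 F810
G00 X103.6392 Y66.9929
M3 S664
G1 X230.6224 Y30.0330 F810
G1 X118.4611 Y23.9555 F810
G1 X324.0398 Y30.6272 F810
G1 X189.0978 Y53.0981 F810
G00 X261.6463 Y56.5197
M3 S664
G1 X164.7834 Y26.2975 F810
G1 X278.1916 Y46.4258 F810
G1 X210.1719 Y50.0965 F810
G1 X42.4520 Y61.9703 F810
G1 X278.8765 Y20.8948 F810
M5
G00 X0.0000 Y0.0000

viewBox `0 0 335.6118 93.4282` with mm width/height → 1 unit = 1 mm. Flip: y_m = 93.4282 − y_svg.

**Shape 1** — `<path>` open polyline, stroke `#ff00ff` → cut (S664, F810). Machine vertices: (121.0177,53.5829) → (218.9761,69.2519) → (260.4911,30.2330) → (197.2608,24.6305). Open path.

**Shape 2** — `<polyline>` open polyline, stroke `#ff00ff` → cut (S664, F810). Machine vertices: (103.6392,66.9929) → (230.6224,30.0330) → (118.4611,23.9555) → (324.0398,30.6272) → (189.0978,53.0981). Open path.

**Shape 3** — `<polyline>` open polyline, stroke `#ff00ff` → cut (S664, F810). Machine vertices: (261.6463,56.5197) → (164.7834,26.2975) → (278.1916,46.4258) → (210.1719,50.0965) → (42.4520,61.9703) → (278.8765,20.8948). Open path.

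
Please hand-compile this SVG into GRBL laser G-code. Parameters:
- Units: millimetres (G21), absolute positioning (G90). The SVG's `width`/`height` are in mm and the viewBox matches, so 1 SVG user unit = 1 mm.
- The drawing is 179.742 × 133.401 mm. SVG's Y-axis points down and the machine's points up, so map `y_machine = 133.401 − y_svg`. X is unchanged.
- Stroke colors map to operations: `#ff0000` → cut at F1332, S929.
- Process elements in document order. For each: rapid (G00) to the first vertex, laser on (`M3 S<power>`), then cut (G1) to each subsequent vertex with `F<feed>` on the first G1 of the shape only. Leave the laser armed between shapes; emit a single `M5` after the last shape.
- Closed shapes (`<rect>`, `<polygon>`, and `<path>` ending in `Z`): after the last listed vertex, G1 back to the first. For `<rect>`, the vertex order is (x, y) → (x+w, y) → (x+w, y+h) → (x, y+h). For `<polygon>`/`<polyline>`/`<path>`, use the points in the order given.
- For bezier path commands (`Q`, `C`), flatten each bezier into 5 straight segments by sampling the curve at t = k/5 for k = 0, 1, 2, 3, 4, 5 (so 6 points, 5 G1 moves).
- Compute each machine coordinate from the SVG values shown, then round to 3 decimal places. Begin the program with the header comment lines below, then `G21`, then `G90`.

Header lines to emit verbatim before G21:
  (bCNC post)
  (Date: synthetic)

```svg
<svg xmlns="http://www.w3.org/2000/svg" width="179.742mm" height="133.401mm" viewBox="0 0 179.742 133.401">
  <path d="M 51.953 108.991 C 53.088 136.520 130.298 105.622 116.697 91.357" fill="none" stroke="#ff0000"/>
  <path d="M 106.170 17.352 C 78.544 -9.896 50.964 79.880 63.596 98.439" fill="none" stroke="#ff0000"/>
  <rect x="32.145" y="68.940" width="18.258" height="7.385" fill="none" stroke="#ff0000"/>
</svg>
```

(bCNC post)
(Date: synthetic)
G21
G90
G00 X51.953 Y24.410
M3 S929
G1 X60.428 Y14.303 F1332
G1 X79.150 Y14.616
G1 X100.110 Y21.746
G1 X115.295 Y32.090
G1 X116.697 Y42.044
G00 X106.170 Y116.049
M3 S929
G1 X89.921 Y119.861 F1332
G1 X75.612 Y104.623
G1 X65.169 Y79.370
G1 X60.521 Y53.138
G1 X63.596 Y34.962
G00 X32.145 Y64.461
M3 S929
G1 X50.403 Y64.461 F1332
G1 X50.403 Y57.076
G1 X32.145 Y57.076
G1 X32.145 Y64.461
M5

Since the viewBox matches the mm dimensions, user units are millimetres directly. The only transform is the Y-flip y_m = 133.401 − y_svg.

Shape 1 is a cubic bezier drawn with `<path>`. Its stroke #ff0000 means cut at S929, F1332. After flipping Y the toolpath is (51.953,24.410) → (60.428,14.303) → (79.150,14.616) → (100.110,21.746) → (115.295,32.090) → (116.697,42.044).

Shape 2 is a cubic bezier drawn with `<path>`. Its stroke #ff0000 means cut at S929, F1332. After flipping Y the toolpath is (106.170,116.049) → (89.921,119.861) → (75.612,104.623) → (65.169,79.370) → (60.521,53.138) → (63.596,34.962).

Shape 3 is a rectangle drawn with `<rect>`. Its stroke #ff0000 means cut at S929, F1332. After flipping Y the toolpath is (32.145,64.461) → (50.403,64.461) → (50.403,57.076) → (32.145,57.076) → (32.145,64.461), returning to the start.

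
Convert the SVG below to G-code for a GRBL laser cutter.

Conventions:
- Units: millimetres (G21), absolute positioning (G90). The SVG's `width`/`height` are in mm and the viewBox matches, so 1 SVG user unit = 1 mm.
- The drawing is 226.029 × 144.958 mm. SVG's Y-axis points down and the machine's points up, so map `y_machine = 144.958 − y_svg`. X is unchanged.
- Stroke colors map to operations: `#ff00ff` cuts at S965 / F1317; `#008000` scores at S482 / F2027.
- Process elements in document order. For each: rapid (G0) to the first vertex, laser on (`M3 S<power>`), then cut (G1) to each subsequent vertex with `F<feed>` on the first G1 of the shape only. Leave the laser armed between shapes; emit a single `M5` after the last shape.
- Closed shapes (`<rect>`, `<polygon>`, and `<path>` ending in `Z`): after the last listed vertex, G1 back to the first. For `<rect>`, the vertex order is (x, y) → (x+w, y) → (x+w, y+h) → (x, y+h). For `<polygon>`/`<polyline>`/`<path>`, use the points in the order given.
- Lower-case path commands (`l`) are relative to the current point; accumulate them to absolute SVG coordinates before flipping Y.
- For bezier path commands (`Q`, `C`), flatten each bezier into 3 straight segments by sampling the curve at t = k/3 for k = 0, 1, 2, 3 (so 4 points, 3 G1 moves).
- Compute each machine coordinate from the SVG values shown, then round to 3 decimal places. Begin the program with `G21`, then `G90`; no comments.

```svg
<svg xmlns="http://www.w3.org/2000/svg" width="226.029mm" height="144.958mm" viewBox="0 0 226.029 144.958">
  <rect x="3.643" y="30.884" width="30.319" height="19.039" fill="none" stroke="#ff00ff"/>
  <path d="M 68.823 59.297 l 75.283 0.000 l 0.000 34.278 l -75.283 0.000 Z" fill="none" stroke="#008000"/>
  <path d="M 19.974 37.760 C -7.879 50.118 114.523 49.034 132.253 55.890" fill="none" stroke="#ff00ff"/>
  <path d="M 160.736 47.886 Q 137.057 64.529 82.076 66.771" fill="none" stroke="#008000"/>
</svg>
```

G21
G90
G0 X3.643 Y114.074
M3 S965
G1 X33.962 Y114.074 F1317
G1 X33.962 Y95.035
G1 X3.643 Y95.035
G1 X3.643 Y114.074
G0 X68.823 Y85.661
M3 S482
G1 X144.106 Y85.661 F2027
G1 X144.106 Y51.383
G1 X68.823 Y51.383
G1 X68.823 Y85.661
G0 X19.974 Y107.198
M3 S965
G1 X32.764 Y98.529 F1317
G1 X89.074 Y94.069
G1 X132.253 Y89.068
G0 X160.736 Y97.072
M3 S482
G1 X141.472 Y87.577 F2027
G1 X115.252 Y81.282
G1 X82.076 Y78.187
M5

1 u = 1 mm; y_m = 144.958 − y.

[1] `<rect>` rectangle, #ff00ff→cut S965 F1317: (3.643,114.074) → (33.962,114.074) → (33.962,95.035) → (3.643,95.035) → (3.643,114.074) (closed)

[2] `<path>` rectangle, #008000→score S482 F2027: (68.823,85.661) → (144.106,85.661) → (144.106,51.383) → (68.823,51.383) → (68.823,85.661) (closed)

[3] `<path>` cubic bezier, #ff00ff→cut S965 F1317: (19.974,107.198) → (32.764,98.529) → (89.074,94.069) → (132.253,89.068)

[4] `<path>` quadratic bezier, #008000→score S482 F2027: (160.736,97.072) → (141.472,87.577) → (115.252,81.282) → (82.076,78.187)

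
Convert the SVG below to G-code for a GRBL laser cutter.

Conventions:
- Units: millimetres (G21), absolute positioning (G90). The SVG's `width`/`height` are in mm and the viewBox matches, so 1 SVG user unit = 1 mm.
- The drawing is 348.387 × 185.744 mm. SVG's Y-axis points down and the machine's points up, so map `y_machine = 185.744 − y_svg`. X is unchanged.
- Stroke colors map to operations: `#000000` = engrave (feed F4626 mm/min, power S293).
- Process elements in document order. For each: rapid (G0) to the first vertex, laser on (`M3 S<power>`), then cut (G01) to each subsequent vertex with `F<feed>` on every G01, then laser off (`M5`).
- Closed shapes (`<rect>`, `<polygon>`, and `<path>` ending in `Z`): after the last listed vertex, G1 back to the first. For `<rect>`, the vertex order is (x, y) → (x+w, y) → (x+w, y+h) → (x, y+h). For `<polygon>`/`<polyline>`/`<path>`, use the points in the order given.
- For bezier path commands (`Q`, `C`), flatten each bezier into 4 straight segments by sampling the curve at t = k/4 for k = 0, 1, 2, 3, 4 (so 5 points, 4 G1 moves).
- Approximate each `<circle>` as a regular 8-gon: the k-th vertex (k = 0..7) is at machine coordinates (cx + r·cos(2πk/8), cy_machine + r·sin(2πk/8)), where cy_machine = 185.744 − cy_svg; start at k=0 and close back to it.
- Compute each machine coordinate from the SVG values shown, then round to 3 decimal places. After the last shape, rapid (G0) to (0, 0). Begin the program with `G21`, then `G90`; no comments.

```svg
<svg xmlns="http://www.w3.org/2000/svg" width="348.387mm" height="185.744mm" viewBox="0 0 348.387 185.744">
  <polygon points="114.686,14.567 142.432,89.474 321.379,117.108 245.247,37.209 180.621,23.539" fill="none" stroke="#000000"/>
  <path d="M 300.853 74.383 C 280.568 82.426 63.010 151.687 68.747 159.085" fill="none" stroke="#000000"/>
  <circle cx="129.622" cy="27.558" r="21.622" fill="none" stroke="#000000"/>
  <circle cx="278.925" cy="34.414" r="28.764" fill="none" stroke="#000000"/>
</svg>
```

G21
G90
G0 X114.686 Y171.177
M3 S293
G01 X142.432 Y96.270 F4626
G01 X321.379 Y68.636 F4626
G01 X245.247 Y148.535 F4626
G01 X180.621 Y162.205 F4626
G01 X114.686 Y171.177 F4626
M5
G0 X300.853 Y111.361
M3 S293
G01 X255.222 Y95.774 F4626
G01 X175.042 Y68.768 F4626
G01 X99.741 Y41.884 F4626
G01 X68.747 Y26.659 F4626
M5
G0 X151.244 Y158.186
M3 S293
G01 X144.911 Y173.475 F4626
G01 X129.622 Y179.808 F4626
G01 X114.333 Y173.475 F4626
G01 X108.000 Y158.186 F4626
G01 X114.333 Y142.897 F4626
G01 X129.622 Y136.564 F4626
G01 X144.911 Y142.897 F4626
G01 X151.244 Y158.186 F4626
M5
G0 X307.689 Y151.330
M3 S293
G01 X299.264 Y171.669 F4626
G01 X278.925 Y180.094 F4626
G01 X258.586 Y171.669 F4626
G01 X250.161 Y151.330 F4626
G01 X258.586 Y130.991 F4626
G01 X278.925 Y122.566 F4626
G01 X299.264 Y130.991 F4626
G01 X307.689 Y151.330 F4626
M5
G0 X0.000 Y0.000

viewBox `0 0 348.387 185.744` with mm width/height → 1 unit = 1 mm. Flip: y_m = 185.744 − y_svg.

**Shape 1** — `<polygon>` closed polygon, stroke `#000000` → engrave (S293, F4626). Machine vertices: (114.686,171.177) → (142.432,96.270) → (321.379,68.636) → (245.247,148.535) → (180.621,162.205) → (114.686,171.177). Closed: final G1 returns to the first vertex.

**Shape 2** — `<path>` cubic bezier, stroke `#000000` → engrave (S293, F4626). Control points (SVG): P0=(300.853,74.383), P1=(280.568,82.426), P2=(63.010,151.687), P3=(68.747,159.085); sampled at t=k/4. Machine vertices: (300.853,111.361) → (255.222,95.774) → (175.042,68.768) → (99.741,41.884) → (68.747,26.659). Open path.

**Shape 3** — `<circle>` circle, stroke `#000000` → engrave (S293, F4626). Machine vertices: (151.244,158.186) → (144.911,173.475) → (129.622,179.808) → (114.333,173.475) → (108.000,158.186) → (114.333,142.897) → (129.622,136.564) → (144.911,142.897) → (151.244,158.186). Closed: final G1 returns to the first vertex.

**Shape 4** — `<circle>` circle, stroke `#000000` → engrave (S293, F4626). Machine vertices: (307.689,151.330) → (299.264,171.669) → (278.925,180.094) → (258.586,171.669) → (250.161,151.330) → (258.586,130.991) → (278.925,122.566) → (299.264,130.991) → (307.689,151.330). Closed: final G1 returns to the first vertex.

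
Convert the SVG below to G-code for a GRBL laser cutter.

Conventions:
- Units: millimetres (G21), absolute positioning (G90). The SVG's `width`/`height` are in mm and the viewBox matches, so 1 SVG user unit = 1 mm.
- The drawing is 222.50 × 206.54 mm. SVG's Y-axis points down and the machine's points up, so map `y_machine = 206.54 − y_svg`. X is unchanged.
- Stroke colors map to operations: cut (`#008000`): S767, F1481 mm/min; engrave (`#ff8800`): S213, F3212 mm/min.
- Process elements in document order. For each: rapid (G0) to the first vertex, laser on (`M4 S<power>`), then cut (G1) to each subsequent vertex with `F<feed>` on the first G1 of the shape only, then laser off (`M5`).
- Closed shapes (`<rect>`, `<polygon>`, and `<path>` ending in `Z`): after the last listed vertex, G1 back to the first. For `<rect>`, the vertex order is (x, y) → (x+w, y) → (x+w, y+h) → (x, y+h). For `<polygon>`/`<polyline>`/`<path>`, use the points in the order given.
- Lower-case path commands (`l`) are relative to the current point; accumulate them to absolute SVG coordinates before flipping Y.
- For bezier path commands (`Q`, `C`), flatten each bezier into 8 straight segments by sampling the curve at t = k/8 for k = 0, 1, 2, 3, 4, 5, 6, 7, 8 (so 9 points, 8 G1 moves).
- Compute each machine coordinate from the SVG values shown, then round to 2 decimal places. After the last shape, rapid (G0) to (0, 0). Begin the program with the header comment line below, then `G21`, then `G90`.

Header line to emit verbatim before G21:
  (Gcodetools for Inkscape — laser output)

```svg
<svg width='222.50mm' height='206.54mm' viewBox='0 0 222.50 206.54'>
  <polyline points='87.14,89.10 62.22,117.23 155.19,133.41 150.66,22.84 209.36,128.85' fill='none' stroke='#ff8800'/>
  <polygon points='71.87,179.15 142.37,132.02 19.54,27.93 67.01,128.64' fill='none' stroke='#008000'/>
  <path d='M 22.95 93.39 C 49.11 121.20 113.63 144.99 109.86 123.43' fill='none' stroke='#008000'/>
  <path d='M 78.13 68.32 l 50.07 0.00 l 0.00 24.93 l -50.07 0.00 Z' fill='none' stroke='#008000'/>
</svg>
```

(Gcodetools for Inkscape — laser output)
G21
G90
G0 X87.14 Y117.44
M4 S213
G1 X62.22 Y89.31 F3212
G1 X155.19 Y73.13
G1 X150.66 Y183.70
G1 X209.36 Y77.69
M5
G0 X71.87 Y27.39
M4 S767
G1 X142.37 Y74.52 F1481
G1 X19.54 Y178.61
G1 X67.01 Y77.90
G1 X71.87 Y27.39
M5
G0 X22.95 Y113.15
M4 S767
G1 X34.35 Y102.99 F1481
G1 X48.10 Y93.69
G1 X62.94 Y85.74
G1 X77.63 Y79.62
G1 X90.92 Y75.81
G1 X101.55 Y74.80
G1 X108.28 Y77.07
G1 X109.86 Y83.11
M5
G0 X78.13 Y138.22
M4 S767
G1 X128.20 Y138.22 F1481
G1 X128.20 Y113.29
G1 X78.13 Y113.29
G1 X78.13 Y138.22
M5
G0 X0.00 Y0.00

1 u = 1 mm; y_m = 206.54 − y.

[1] `<polyline>` open polyline, #ff8800→engrave S213 F3212: (87.14,117.44) → (62.22,89.31) → (155.19,73.13) → (150.66,183.70) → (209.36,77.69)

[2] `<polygon>` closed polygon, #008000→cut S767 F1481: (71.87,27.39) → (142.37,74.52) → (19.54,178.61) → (67.01,77.90) → (71.87,27.39) (closed)

[3] `<path>` cubic bezier, #008000→cut S767 F1481: (22.95,113.15) → (34.35,102.99) → (48.10,93.69) → (62.94,85.74) → (77.63,79.62) → (90.92,75.81) → (101.55,74.80) → (108.28,77.07) → (109.86,83.11)

[4] `<path>` rectangle, #008000→cut S767 F1481: (78.13,138.22) → (128.20,138.22) → (128.20,113.29) → (78.13,113.29) → (78.13,138.22) (closed)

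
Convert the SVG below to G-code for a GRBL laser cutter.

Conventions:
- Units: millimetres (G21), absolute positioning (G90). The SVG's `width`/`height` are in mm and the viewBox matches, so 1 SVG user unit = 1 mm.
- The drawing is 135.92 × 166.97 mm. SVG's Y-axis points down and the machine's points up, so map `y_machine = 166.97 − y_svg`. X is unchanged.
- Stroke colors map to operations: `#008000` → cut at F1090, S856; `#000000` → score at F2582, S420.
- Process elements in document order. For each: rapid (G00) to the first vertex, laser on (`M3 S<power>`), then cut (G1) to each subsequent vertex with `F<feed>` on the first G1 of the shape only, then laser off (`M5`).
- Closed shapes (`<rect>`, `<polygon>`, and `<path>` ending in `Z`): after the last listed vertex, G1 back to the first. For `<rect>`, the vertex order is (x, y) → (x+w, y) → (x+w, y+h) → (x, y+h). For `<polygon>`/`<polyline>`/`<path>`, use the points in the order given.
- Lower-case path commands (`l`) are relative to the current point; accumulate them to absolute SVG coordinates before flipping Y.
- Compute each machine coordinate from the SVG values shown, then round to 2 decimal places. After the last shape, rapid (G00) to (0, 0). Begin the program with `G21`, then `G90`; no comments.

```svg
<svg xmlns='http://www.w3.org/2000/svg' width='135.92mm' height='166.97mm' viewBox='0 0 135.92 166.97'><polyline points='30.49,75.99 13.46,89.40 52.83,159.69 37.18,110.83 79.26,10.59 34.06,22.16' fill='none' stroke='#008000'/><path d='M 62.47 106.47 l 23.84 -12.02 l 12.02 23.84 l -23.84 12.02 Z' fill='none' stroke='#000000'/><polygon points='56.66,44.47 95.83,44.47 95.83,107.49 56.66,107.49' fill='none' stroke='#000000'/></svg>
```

G21
G90
G00 X30.49 Y90.98
M3 S856
G1 X13.46 Y77.57 F1090
G1 X52.83 Y7.28
G1 X37.18 Y56.14
G1 X79.26 Y156.38
G1 X34.06 Y144.81
M5
G00 X62.47 Y60.50
M3 S420
G1 X86.31 Y72.52 F2582
G1 X98.33 Y48.68
G1 X74.49 Y36.66
G1 X62.47 Y60.50
M5
G00 X56.66 Y122.50
M3 S420
G1 X95.83 Y122.50 F2582
G1 X95.83 Y59.48
G1 X56.66 Y59.48
G1 X56.66 Y122.50
M5
G00 X0.00 Y0.00

viewBox `0 0 135.92 166.97` with mm width/height → 1 unit = 1 mm. Flip: y_m = 166.97 − y_svg.

**Shape 1** — `<polyline>` open polyline, stroke `#008000` → cut (S856, F1090). Machine vertices: (30.49,90.98) → (13.46,77.57) → (52.83,7.28) → (37.18,56.14) → (79.26,156.38) → (34.06,144.81). Open path.

**Shape 2** — `<path>` regular polygon, stroke `#000000` → score (S420, F2582). Machine vertices: (62.47,60.50) → (86.31,72.52) → (98.33,48.68) → (74.49,36.66) → (62.47,60.50). Closed: final G1 returns to the first vertex.

**Shape 3** — `<polygon>` rectangle, stroke `#000000` → score (S420, F2582). Machine vertices: (56.66,122.50) → (95.83,122.50) → (95.83,59.48) → (56.66,59.48) → (56.66,122.50). Closed: final G1 returns to the first vertex.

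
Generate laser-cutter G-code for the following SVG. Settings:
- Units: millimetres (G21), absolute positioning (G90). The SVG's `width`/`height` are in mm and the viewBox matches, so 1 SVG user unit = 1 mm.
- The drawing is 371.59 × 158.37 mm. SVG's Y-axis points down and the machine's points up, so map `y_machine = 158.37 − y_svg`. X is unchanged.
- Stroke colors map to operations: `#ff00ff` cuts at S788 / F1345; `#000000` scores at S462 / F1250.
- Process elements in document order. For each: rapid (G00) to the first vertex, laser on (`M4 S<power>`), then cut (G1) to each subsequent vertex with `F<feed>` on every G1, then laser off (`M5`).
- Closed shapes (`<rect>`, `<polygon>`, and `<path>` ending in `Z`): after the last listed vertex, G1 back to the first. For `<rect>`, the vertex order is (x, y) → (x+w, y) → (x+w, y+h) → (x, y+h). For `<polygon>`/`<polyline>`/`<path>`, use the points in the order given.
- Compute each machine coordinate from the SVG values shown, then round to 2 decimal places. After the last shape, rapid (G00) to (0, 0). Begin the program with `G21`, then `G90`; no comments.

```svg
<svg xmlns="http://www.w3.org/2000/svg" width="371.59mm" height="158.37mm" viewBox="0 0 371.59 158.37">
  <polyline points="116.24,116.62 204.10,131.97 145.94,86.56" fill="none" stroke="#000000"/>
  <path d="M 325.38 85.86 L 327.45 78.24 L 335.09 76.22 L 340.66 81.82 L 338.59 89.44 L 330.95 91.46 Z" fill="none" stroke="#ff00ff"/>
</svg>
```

G21
G90
G00 X116.24 Y41.75
M4 S462
G1 X204.10 Y26.40 F1250
G1 X145.94 Y71.81 F1250
M5
G00 X325.38 Y72.51
M4 S788
G1 X327.45 Y80.13 F1345
G1 X335.09 Y82.15 F1345
G1 X340.66 Y76.55 F1345
G1 X338.59 Y68.93 F1345
G1 X330.95 Y66.91 F1345
G1 X325.38 Y72.51 F1345
M5
G00 X0.00 Y0.00

1 u = 1 mm; y_m = 158.37 − y.

[1] `<polyline>` open polyline, #000000→score S462 F1250: (116.24,41.75) → (204.10,26.40) → (145.94,71.81)

[2] `<path>` regular polygon, #ff00ff→cut S788 F1345: (325.38,72.51) → (327.45,80.13) → (335.09,82.15) → (340.66,76.55) → (338.59,68.93) → (330.95,66.91) → (325.38,72.51) (closed)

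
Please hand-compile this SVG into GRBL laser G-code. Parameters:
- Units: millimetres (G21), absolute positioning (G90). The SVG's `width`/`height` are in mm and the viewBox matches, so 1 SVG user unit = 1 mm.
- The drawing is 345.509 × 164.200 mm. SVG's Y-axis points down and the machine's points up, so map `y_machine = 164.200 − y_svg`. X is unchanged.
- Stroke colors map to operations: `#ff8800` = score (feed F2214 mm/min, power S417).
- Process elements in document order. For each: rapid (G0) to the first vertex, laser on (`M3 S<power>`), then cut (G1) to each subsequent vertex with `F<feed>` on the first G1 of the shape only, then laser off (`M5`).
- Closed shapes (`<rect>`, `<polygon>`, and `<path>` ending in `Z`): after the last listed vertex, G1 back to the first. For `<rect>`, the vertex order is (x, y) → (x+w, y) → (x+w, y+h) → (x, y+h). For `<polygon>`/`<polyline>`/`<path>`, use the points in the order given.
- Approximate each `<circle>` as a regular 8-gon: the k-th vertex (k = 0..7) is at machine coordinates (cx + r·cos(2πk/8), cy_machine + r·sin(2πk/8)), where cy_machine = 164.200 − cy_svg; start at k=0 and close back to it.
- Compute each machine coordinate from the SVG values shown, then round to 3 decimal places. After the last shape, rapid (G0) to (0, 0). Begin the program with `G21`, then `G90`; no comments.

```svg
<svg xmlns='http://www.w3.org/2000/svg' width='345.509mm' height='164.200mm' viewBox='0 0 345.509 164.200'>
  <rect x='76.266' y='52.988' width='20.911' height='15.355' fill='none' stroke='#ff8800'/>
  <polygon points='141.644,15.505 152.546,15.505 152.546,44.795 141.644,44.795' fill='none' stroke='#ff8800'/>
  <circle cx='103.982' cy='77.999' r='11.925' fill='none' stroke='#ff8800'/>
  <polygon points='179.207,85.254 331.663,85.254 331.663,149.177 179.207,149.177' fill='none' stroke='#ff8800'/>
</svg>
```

1 u = 1 mm; y_m = 164.200 − y.

[1] `<rect>` rectangle, #ff8800→score S417 F2214: (76.266,111.212) → (97.177,111.212) → (97.177,95.857) → (76.266,95.857) → (76.266,111.212) (closed)

[2] `<polygon>` rectangle, #ff8800→score S417 F2214: (141.644,148.695) → (152.546,148.695) → (152.546,119.405) → (141.644,119.405) → (141.644,148.695) (closed)

[3] `<circle>` circle, #ff8800→score S417 F2214: (115.907,86.201) → (112.414,94.633) → (103.982,98.126) → (95.550,94.633) → (92.057,86.201) → (95.550,77.769) → (103.982,74.276) → (112.414,77.769) → (115.907,86.201) (closed)

[4] `<polygon>` rectangle, #ff8800→score S417 F2214: (179.207,78.946) → (331.663,78.946) → (331.663,15.023) → (179.207,15.023) → (179.207,78.946) (closed)

G21
G90
G0 X76.266 Y111.212
M3 S417
G1 X97.177 Y111.212 F2214
G1 X97.177 Y95.857
G1 X76.266 Y95.857
G1 X76.266 Y111.212
M5
G0 X141.644 Y148.695
M3 S417
G1 X152.546 Y148.695 F2214
G1 X152.546 Y119.405
G1 X141.644 Y119.405
G1 X141.644 Y148.695
M5
G0 X115.907 Y86.201
M3 S417
G1 X112.414 Y94.633 F2214
G1 X103.982 Y98.126
G1 X95.550 Y94.633
G1 X92.057 Y86.201
G1 X95.550 Y77.769
G1 X103.982 Y74.276
G1 X112.414 Y77.769
G1 X115.907 Y86.201
M5
G0 X179.207 Y78.946
M3 S417
G1 X331.663 Y78.946 F2214
G1 X331.663 Y15.023
G1 X179.207 Y15.023
G1 X179.207 Y78.946
M5
G0 X0.000 Y0.000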